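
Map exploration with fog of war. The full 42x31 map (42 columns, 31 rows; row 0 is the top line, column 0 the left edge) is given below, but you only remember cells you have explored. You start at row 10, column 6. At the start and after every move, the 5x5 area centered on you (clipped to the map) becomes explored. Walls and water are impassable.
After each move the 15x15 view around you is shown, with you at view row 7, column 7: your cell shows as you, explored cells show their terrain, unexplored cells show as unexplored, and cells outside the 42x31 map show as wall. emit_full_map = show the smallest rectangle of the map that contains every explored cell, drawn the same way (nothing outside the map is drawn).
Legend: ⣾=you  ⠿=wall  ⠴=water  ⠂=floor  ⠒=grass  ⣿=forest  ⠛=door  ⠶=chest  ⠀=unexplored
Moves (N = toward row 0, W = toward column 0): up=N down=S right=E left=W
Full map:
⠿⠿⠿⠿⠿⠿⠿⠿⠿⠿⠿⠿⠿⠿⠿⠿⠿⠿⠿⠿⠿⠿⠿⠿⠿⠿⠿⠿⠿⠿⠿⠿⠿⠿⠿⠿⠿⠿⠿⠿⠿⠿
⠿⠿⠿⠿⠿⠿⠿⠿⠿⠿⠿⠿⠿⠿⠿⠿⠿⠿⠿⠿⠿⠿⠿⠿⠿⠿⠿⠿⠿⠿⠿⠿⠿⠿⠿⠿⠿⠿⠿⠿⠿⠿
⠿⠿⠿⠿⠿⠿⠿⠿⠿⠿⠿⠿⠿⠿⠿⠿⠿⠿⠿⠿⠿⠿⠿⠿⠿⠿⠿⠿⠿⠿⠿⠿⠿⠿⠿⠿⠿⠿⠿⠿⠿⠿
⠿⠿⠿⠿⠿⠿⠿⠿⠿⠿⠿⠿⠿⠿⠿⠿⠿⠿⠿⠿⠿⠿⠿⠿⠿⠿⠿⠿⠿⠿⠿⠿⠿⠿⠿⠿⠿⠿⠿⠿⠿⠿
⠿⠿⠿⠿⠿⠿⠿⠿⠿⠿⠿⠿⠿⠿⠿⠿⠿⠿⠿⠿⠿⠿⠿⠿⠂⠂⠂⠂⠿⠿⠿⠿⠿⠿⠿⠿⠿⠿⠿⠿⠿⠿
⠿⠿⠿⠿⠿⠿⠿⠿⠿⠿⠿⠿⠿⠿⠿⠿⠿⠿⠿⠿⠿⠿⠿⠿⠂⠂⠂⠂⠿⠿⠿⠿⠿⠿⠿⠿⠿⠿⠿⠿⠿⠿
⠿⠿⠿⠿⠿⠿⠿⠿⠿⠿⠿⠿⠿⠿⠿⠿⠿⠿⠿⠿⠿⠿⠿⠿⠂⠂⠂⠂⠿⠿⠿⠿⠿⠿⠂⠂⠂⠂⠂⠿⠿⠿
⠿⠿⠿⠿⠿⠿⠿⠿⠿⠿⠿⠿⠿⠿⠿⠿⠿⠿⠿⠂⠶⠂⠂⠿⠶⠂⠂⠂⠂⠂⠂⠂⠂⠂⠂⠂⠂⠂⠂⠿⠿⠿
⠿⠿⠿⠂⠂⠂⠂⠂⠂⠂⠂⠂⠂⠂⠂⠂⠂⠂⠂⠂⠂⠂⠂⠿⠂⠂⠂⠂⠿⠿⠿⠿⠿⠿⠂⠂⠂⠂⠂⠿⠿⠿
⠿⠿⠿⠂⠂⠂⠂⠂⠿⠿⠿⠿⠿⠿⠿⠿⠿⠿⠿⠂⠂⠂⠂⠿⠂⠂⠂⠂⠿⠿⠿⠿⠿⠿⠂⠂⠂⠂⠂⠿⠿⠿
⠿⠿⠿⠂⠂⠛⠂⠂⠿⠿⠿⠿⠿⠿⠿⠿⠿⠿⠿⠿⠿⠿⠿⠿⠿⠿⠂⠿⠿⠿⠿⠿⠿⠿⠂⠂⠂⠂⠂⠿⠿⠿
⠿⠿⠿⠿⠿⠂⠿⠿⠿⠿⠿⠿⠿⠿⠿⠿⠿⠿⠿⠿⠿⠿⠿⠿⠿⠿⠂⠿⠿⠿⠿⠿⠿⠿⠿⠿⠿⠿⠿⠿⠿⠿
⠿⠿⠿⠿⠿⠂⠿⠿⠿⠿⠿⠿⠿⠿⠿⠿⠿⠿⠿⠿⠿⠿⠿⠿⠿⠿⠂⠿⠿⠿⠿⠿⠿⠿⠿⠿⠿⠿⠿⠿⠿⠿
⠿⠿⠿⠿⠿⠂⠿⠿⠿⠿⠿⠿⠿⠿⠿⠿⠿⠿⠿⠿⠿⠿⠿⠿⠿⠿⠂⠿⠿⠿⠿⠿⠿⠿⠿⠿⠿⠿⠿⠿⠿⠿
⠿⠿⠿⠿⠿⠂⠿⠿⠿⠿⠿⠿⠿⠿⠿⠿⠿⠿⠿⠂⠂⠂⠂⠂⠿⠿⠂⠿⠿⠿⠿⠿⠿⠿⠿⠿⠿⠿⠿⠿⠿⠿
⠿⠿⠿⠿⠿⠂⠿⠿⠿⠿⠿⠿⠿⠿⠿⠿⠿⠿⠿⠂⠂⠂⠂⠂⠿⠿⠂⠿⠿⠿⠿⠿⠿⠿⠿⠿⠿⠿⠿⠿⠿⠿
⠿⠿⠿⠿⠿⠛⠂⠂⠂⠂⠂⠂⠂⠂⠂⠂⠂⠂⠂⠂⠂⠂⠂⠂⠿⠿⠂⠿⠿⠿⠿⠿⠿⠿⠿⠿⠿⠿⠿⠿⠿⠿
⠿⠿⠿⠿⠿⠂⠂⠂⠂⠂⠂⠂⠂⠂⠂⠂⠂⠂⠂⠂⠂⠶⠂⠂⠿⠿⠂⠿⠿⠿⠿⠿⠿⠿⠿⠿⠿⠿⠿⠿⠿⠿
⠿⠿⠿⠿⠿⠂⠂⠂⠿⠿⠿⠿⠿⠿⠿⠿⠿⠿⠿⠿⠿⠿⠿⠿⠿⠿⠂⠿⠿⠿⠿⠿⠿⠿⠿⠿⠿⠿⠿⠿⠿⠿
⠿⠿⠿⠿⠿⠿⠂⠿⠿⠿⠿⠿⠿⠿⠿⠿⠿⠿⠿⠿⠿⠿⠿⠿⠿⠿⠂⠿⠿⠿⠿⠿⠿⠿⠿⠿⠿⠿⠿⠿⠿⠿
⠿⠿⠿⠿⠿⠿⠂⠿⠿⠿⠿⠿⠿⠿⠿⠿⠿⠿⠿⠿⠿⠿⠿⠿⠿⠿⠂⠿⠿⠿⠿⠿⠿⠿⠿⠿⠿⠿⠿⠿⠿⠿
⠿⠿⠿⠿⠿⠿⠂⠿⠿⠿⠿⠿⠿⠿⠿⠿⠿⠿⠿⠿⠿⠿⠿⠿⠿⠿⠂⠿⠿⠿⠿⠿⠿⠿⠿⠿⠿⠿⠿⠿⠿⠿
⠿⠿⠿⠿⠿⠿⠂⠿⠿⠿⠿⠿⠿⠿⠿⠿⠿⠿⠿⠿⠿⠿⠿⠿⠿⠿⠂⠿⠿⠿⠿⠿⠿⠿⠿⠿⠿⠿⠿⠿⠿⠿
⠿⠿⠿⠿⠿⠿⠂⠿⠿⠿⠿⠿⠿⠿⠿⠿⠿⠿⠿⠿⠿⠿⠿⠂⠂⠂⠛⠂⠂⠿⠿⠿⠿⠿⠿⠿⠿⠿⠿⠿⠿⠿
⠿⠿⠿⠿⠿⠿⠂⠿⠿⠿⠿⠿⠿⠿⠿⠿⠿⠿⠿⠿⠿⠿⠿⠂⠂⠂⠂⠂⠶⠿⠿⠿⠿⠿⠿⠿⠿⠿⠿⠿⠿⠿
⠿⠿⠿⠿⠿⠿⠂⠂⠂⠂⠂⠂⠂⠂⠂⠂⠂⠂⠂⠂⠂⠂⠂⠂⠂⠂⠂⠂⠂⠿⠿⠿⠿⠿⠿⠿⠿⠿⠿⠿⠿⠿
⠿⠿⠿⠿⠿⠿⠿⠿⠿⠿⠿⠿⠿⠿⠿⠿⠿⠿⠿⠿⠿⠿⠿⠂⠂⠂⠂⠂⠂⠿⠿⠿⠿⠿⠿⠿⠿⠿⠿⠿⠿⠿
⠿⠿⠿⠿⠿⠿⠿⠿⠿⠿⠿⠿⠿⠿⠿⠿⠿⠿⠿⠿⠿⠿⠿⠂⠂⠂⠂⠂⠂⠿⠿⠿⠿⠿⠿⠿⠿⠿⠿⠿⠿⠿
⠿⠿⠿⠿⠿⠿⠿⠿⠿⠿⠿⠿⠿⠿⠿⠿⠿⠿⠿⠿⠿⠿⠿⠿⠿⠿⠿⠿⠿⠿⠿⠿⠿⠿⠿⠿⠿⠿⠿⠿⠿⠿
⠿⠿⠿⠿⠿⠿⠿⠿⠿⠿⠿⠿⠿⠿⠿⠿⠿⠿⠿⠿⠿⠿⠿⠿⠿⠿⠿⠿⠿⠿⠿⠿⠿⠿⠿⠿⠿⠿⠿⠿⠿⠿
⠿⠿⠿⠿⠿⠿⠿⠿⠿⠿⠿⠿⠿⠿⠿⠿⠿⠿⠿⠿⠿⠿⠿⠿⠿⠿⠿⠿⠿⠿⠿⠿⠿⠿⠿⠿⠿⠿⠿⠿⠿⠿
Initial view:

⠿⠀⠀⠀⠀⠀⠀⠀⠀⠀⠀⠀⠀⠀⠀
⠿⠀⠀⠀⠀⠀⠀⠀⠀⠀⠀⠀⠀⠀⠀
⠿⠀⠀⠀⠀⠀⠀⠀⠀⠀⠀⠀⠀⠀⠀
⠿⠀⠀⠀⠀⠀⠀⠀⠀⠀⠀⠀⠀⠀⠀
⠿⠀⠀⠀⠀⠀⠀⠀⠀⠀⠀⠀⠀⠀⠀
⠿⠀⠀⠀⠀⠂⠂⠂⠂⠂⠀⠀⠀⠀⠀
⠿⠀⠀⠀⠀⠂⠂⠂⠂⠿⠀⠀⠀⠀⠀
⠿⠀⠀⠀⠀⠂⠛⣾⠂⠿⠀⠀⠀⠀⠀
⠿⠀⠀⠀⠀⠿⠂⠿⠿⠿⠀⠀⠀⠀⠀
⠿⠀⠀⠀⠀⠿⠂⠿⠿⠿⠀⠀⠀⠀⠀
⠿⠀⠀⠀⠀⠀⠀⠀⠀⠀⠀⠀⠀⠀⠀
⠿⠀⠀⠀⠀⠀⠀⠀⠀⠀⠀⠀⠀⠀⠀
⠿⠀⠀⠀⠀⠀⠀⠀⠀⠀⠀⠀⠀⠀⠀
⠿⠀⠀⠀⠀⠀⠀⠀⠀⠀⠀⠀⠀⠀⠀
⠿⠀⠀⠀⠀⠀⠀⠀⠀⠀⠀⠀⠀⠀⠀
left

⠿⠿⠀⠀⠀⠀⠀⠀⠀⠀⠀⠀⠀⠀⠀
⠿⠿⠀⠀⠀⠀⠀⠀⠀⠀⠀⠀⠀⠀⠀
⠿⠿⠀⠀⠀⠀⠀⠀⠀⠀⠀⠀⠀⠀⠀
⠿⠿⠀⠀⠀⠀⠀⠀⠀⠀⠀⠀⠀⠀⠀
⠿⠿⠀⠀⠀⠀⠀⠀⠀⠀⠀⠀⠀⠀⠀
⠿⠿⠀⠀⠀⠂⠂⠂⠂⠂⠂⠀⠀⠀⠀
⠿⠿⠀⠀⠀⠂⠂⠂⠂⠂⠿⠀⠀⠀⠀
⠿⠿⠀⠀⠀⠂⠂⣾⠂⠂⠿⠀⠀⠀⠀
⠿⠿⠀⠀⠀⠿⠿⠂⠿⠿⠿⠀⠀⠀⠀
⠿⠿⠀⠀⠀⠿⠿⠂⠿⠿⠿⠀⠀⠀⠀
⠿⠿⠀⠀⠀⠀⠀⠀⠀⠀⠀⠀⠀⠀⠀
⠿⠿⠀⠀⠀⠀⠀⠀⠀⠀⠀⠀⠀⠀⠀
⠿⠿⠀⠀⠀⠀⠀⠀⠀⠀⠀⠀⠀⠀⠀
⠿⠿⠀⠀⠀⠀⠀⠀⠀⠀⠀⠀⠀⠀⠀
⠿⠿⠀⠀⠀⠀⠀⠀⠀⠀⠀⠀⠀⠀⠀

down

⠿⠿⠀⠀⠀⠀⠀⠀⠀⠀⠀⠀⠀⠀⠀
⠿⠿⠀⠀⠀⠀⠀⠀⠀⠀⠀⠀⠀⠀⠀
⠿⠿⠀⠀⠀⠀⠀⠀⠀⠀⠀⠀⠀⠀⠀
⠿⠿⠀⠀⠀⠀⠀⠀⠀⠀⠀⠀⠀⠀⠀
⠿⠿⠀⠀⠀⠂⠂⠂⠂⠂⠂⠀⠀⠀⠀
⠿⠿⠀⠀⠀⠂⠂⠂⠂⠂⠿⠀⠀⠀⠀
⠿⠿⠀⠀⠀⠂⠂⠛⠂⠂⠿⠀⠀⠀⠀
⠿⠿⠀⠀⠀⠿⠿⣾⠿⠿⠿⠀⠀⠀⠀
⠿⠿⠀⠀⠀⠿⠿⠂⠿⠿⠿⠀⠀⠀⠀
⠿⠿⠀⠀⠀⠿⠿⠂⠿⠿⠀⠀⠀⠀⠀
⠿⠿⠀⠀⠀⠀⠀⠀⠀⠀⠀⠀⠀⠀⠀
⠿⠿⠀⠀⠀⠀⠀⠀⠀⠀⠀⠀⠀⠀⠀
⠿⠿⠀⠀⠀⠀⠀⠀⠀⠀⠀⠀⠀⠀⠀
⠿⠿⠀⠀⠀⠀⠀⠀⠀⠀⠀⠀⠀⠀⠀
⠿⠿⠀⠀⠀⠀⠀⠀⠀⠀⠀⠀⠀⠀⠀

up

⠿⠿⠀⠀⠀⠀⠀⠀⠀⠀⠀⠀⠀⠀⠀
⠿⠿⠀⠀⠀⠀⠀⠀⠀⠀⠀⠀⠀⠀⠀
⠿⠿⠀⠀⠀⠀⠀⠀⠀⠀⠀⠀⠀⠀⠀
⠿⠿⠀⠀⠀⠀⠀⠀⠀⠀⠀⠀⠀⠀⠀
⠿⠿⠀⠀⠀⠀⠀⠀⠀⠀⠀⠀⠀⠀⠀
⠿⠿⠀⠀⠀⠂⠂⠂⠂⠂⠂⠀⠀⠀⠀
⠿⠿⠀⠀⠀⠂⠂⠂⠂⠂⠿⠀⠀⠀⠀
⠿⠿⠀⠀⠀⠂⠂⣾⠂⠂⠿⠀⠀⠀⠀
⠿⠿⠀⠀⠀⠿⠿⠂⠿⠿⠿⠀⠀⠀⠀
⠿⠿⠀⠀⠀⠿⠿⠂⠿⠿⠿⠀⠀⠀⠀
⠿⠿⠀⠀⠀⠿⠿⠂⠿⠿⠀⠀⠀⠀⠀
⠿⠿⠀⠀⠀⠀⠀⠀⠀⠀⠀⠀⠀⠀⠀
⠿⠿⠀⠀⠀⠀⠀⠀⠀⠀⠀⠀⠀⠀⠀
⠿⠿⠀⠀⠀⠀⠀⠀⠀⠀⠀⠀⠀⠀⠀
⠿⠿⠀⠀⠀⠀⠀⠀⠀⠀⠀⠀⠀⠀⠀

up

⠿⠿⠀⠀⠀⠀⠀⠀⠀⠀⠀⠀⠀⠀⠀
⠿⠿⠀⠀⠀⠀⠀⠀⠀⠀⠀⠀⠀⠀⠀
⠿⠿⠀⠀⠀⠀⠀⠀⠀⠀⠀⠀⠀⠀⠀
⠿⠿⠀⠀⠀⠀⠀⠀⠀⠀⠀⠀⠀⠀⠀
⠿⠿⠀⠀⠀⠀⠀⠀⠀⠀⠀⠀⠀⠀⠀
⠿⠿⠀⠀⠀⠿⠿⠿⠿⠿⠀⠀⠀⠀⠀
⠿⠿⠀⠀⠀⠂⠂⠂⠂⠂⠂⠀⠀⠀⠀
⠿⠿⠀⠀⠀⠂⠂⣾⠂⠂⠿⠀⠀⠀⠀
⠿⠿⠀⠀⠀⠂⠂⠛⠂⠂⠿⠀⠀⠀⠀
⠿⠿⠀⠀⠀⠿⠿⠂⠿⠿⠿⠀⠀⠀⠀
⠿⠿⠀⠀⠀⠿⠿⠂⠿⠿⠿⠀⠀⠀⠀
⠿⠿⠀⠀⠀⠿⠿⠂⠿⠿⠀⠀⠀⠀⠀
⠿⠿⠀⠀⠀⠀⠀⠀⠀⠀⠀⠀⠀⠀⠀
⠿⠿⠀⠀⠀⠀⠀⠀⠀⠀⠀⠀⠀⠀⠀
⠿⠿⠀⠀⠀⠀⠀⠀⠀⠀⠀⠀⠀⠀⠀

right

⠿⠀⠀⠀⠀⠀⠀⠀⠀⠀⠀⠀⠀⠀⠀
⠿⠀⠀⠀⠀⠀⠀⠀⠀⠀⠀⠀⠀⠀⠀
⠿⠀⠀⠀⠀⠀⠀⠀⠀⠀⠀⠀⠀⠀⠀
⠿⠀⠀⠀⠀⠀⠀⠀⠀⠀⠀⠀⠀⠀⠀
⠿⠀⠀⠀⠀⠀⠀⠀⠀⠀⠀⠀⠀⠀⠀
⠿⠀⠀⠀⠿⠿⠿⠿⠿⠿⠀⠀⠀⠀⠀
⠿⠀⠀⠀⠂⠂⠂⠂⠂⠂⠀⠀⠀⠀⠀
⠿⠀⠀⠀⠂⠂⠂⣾⠂⠿⠀⠀⠀⠀⠀
⠿⠀⠀⠀⠂⠂⠛⠂⠂⠿⠀⠀⠀⠀⠀
⠿⠀⠀⠀⠿⠿⠂⠿⠿⠿⠀⠀⠀⠀⠀
⠿⠀⠀⠀⠿⠿⠂⠿⠿⠿⠀⠀⠀⠀⠀
⠿⠀⠀⠀⠿⠿⠂⠿⠿⠀⠀⠀⠀⠀⠀
⠿⠀⠀⠀⠀⠀⠀⠀⠀⠀⠀⠀⠀⠀⠀
⠿⠀⠀⠀⠀⠀⠀⠀⠀⠀⠀⠀⠀⠀⠀
⠿⠀⠀⠀⠀⠀⠀⠀⠀⠀⠀⠀⠀⠀⠀

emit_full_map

⠿⠿⠿⠿⠿⠿
⠂⠂⠂⠂⠂⠂
⠂⠂⠂⣾⠂⠿
⠂⠂⠛⠂⠂⠿
⠿⠿⠂⠿⠿⠿
⠿⠿⠂⠿⠿⠿
⠿⠿⠂⠿⠿⠀

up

⠿⠀⠀⠀⠀⠀⠀⠀⠀⠀⠀⠀⠀⠀⠀
⠿⠀⠀⠀⠀⠀⠀⠀⠀⠀⠀⠀⠀⠀⠀
⠿⠀⠀⠀⠀⠀⠀⠀⠀⠀⠀⠀⠀⠀⠀
⠿⠀⠀⠀⠀⠀⠀⠀⠀⠀⠀⠀⠀⠀⠀
⠿⠀⠀⠀⠀⠀⠀⠀⠀⠀⠀⠀⠀⠀⠀
⠿⠀⠀⠀⠀⠿⠿⠿⠿⠿⠀⠀⠀⠀⠀
⠿⠀⠀⠀⠿⠿⠿⠿⠿⠿⠀⠀⠀⠀⠀
⠿⠀⠀⠀⠂⠂⠂⣾⠂⠂⠀⠀⠀⠀⠀
⠿⠀⠀⠀⠂⠂⠂⠂⠂⠿⠀⠀⠀⠀⠀
⠿⠀⠀⠀⠂⠂⠛⠂⠂⠿⠀⠀⠀⠀⠀
⠿⠀⠀⠀⠿⠿⠂⠿⠿⠿⠀⠀⠀⠀⠀
⠿⠀⠀⠀⠿⠿⠂⠿⠿⠿⠀⠀⠀⠀⠀
⠿⠀⠀⠀⠿⠿⠂⠿⠿⠀⠀⠀⠀⠀⠀
⠿⠀⠀⠀⠀⠀⠀⠀⠀⠀⠀⠀⠀⠀⠀
⠿⠀⠀⠀⠀⠀⠀⠀⠀⠀⠀⠀⠀⠀⠀

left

⠿⠿⠀⠀⠀⠀⠀⠀⠀⠀⠀⠀⠀⠀⠀
⠿⠿⠀⠀⠀⠀⠀⠀⠀⠀⠀⠀⠀⠀⠀
⠿⠿⠀⠀⠀⠀⠀⠀⠀⠀⠀⠀⠀⠀⠀
⠿⠿⠀⠀⠀⠀⠀⠀⠀⠀⠀⠀⠀⠀⠀
⠿⠿⠀⠀⠀⠀⠀⠀⠀⠀⠀⠀⠀⠀⠀
⠿⠿⠀⠀⠀⠿⠿⠿⠿⠿⠿⠀⠀⠀⠀
⠿⠿⠀⠀⠀⠿⠿⠿⠿⠿⠿⠀⠀⠀⠀
⠿⠿⠀⠀⠀⠂⠂⣾⠂⠂⠂⠀⠀⠀⠀
⠿⠿⠀⠀⠀⠂⠂⠂⠂⠂⠿⠀⠀⠀⠀
⠿⠿⠀⠀⠀⠂⠂⠛⠂⠂⠿⠀⠀⠀⠀
⠿⠿⠀⠀⠀⠿⠿⠂⠿⠿⠿⠀⠀⠀⠀
⠿⠿⠀⠀⠀⠿⠿⠂⠿⠿⠿⠀⠀⠀⠀
⠿⠿⠀⠀⠀⠿⠿⠂⠿⠿⠀⠀⠀⠀⠀
⠿⠿⠀⠀⠀⠀⠀⠀⠀⠀⠀⠀⠀⠀⠀
⠿⠿⠀⠀⠀⠀⠀⠀⠀⠀⠀⠀⠀⠀⠀

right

⠿⠀⠀⠀⠀⠀⠀⠀⠀⠀⠀⠀⠀⠀⠀
⠿⠀⠀⠀⠀⠀⠀⠀⠀⠀⠀⠀⠀⠀⠀
⠿⠀⠀⠀⠀⠀⠀⠀⠀⠀⠀⠀⠀⠀⠀
⠿⠀⠀⠀⠀⠀⠀⠀⠀⠀⠀⠀⠀⠀⠀
⠿⠀⠀⠀⠀⠀⠀⠀⠀⠀⠀⠀⠀⠀⠀
⠿⠀⠀⠀⠿⠿⠿⠿⠿⠿⠀⠀⠀⠀⠀
⠿⠀⠀⠀⠿⠿⠿⠿⠿⠿⠀⠀⠀⠀⠀
⠿⠀⠀⠀⠂⠂⠂⣾⠂⠂⠀⠀⠀⠀⠀
⠿⠀⠀⠀⠂⠂⠂⠂⠂⠿⠀⠀⠀⠀⠀
⠿⠀⠀⠀⠂⠂⠛⠂⠂⠿⠀⠀⠀⠀⠀
⠿⠀⠀⠀⠿⠿⠂⠿⠿⠿⠀⠀⠀⠀⠀
⠿⠀⠀⠀⠿⠿⠂⠿⠿⠿⠀⠀⠀⠀⠀
⠿⠀⠀⠀⠿⠿⠂⠿⠿⠀⠀⠀⠀⠀⠀
⠿⠀⠀⠀⠀⠀⠀⠀⠀⠀⠀⠀⠀⠀⠀
⠿⠀⠀⠀⠀⠀⠀⠀⠀⠀⠀⠀⠀⠀⠀

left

⠿⠿⠀⠀⠀⠀⠀⠀⠀⠀⠀⠀⠀⠀⠀
⠿⠿⠀⠀⠀⠀⠀⠀⠀⠀⠀⠀⠀⠀⠀
⠿⠿⠀⠀⠀⠀⠀⠀⠀⠀⠀⠀⠀⠀⠀
⠿⠿⠀⠀⠀⠀⠀⠀⠀⠀⠀⠀⠀⠀⠀
⠿⠿⠀⠀⠀⠀⠀⠀⠀⠀⠀⠀⠀⠀⠀
⠿⠿⠀⠀⠀⠿⠿⠿⠿⠿⠿⠀⠀⠀⠀
⠿⠿⠀⠀⠀⠿⠿⠿⠿⠿⠿⠀⠀⠀⠀
⠿⠿⠀⠀⠀⠂⠂⣾⠂⠂⠂⠀⠀⠀⠀
⠿⠿⠀⠀⠀⠂⠂⠂⠂⠂⠿⠀⠀⠀⠀
⠿⠿⠀⠀⠀⠂⠂⠛⠂⠂⠿⠀⠀⠀⠀
⠿⠿⠀⠀⠀⠿⠿⠂⠿⠿⠿⠀⠀⠀⠀
⠿⠿⠀⠀⠀⠿⠿⠂⠿⠿⠿⠀⠀⠀⠀
⠿⠿⠀⠀⠀⠿⠿⠂⠿⠿⠀⠀⠀⠀⠀
⠿⠿⠀⠀⠀⠀⠀⠀⠀⠀⠀⠀⠀⠀⠀
⠿⠿⠀⠀⠀⠀⠀⠀⠀⠀⠀⠀⠀⠀⠀

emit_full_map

⠿⠿⠿⠿⠿⠿
⠿⠿⠿⠿⠿⠿
⠂⠂⣾⠂⠂⠂
⠂⠂⠂⠂⠂⠿
⠂⠂⠛⠂⠂⠿
⠿⠿⠂⠿⠿⠿
⠿⠿⠂⠿⠿⠿
⠿⠿⠂⠿⠿⠀

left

⠿⠿⠿⠀⠀⠀⠀⠀⠀⠀⠀⠀⠀⠀⠀
⠿⠿⠿⠀⠀⠀⠀⠀⠀⠀⠀⠀⠀⠀⠀
⠿⠿⠿⠀⠀⠀⠀⠀⠀⠀⠀⠀⠀⠀⠀
⠿⠿⠿⠀⠀⠀⠀⠀⠀⠀⠀⠀⠀⠀⠀
⠿⠿⠿⠀⠀⠀⠀⠀⠀⠀⠀⠀⠀⠀⠀
⠿⠿⠿⠀⠀⠿⠿⠿⠿⠿⠿⠿⠀⠀⠀
⠿⠿⠿⠀⠀⠿⠿⠿⠿⠿⠿⠿⠀⠀⠀
⠿⠿⠿⠀⠀⠿⠂⣾⠂⠂⠂⠂⠀⠀⠀
⠿⠿⠿⠀⠀⠿⠂⠂⠂⠂⠂⠿⠀⠀⠀
⠿⠿⠿⠀⠀⠿⠂⠂⠛⠂⠂⠿⠀⠀⠀
⠿⠿⠿⠀⠀⠀⠿⠿⠂⠿⠿⠿⠀⠀⠀
⠿⠿⠿⠀⠀⠀⠿⠿⠂⠿⠿⠿⠀⠀⠀
⠿⠿⠿⠀⠀⠀⠿⠿⠂⠿⠿⠀⠀⠀⠀
⠿⠿⠿⠀⠀⠀⠀⠀⠀⠀⠀⠀⠀⠀⠀
⠿⠿⠿⠀⠀⠀⠀⠀⠀⠀⠀⠀⠀⠀⠀

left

⠿⠿⠿⠿⠀⠀⠀⠀⠀⠀⠀⠀⠀⠀⠀
⠿⠿⠿⠿⠀⠀⠀⠀⠀⠀⠀⠀⠀⠀⠀
⠿⠿⠿⠿⠀⠀⠀⠀⠀⠀⠀⠀⠀⠀⠀
⠿⠿⠿⠿⠀⠀⠀⠀⠀⠀⠀⠀⠀⠀⠀
⠿⠿⠿⠿⠀⠀⠀⠀⠀⠀⠀⠀⠀⠀⠀
⠿⠿⠿⠿⠀⠿⠿⠿⠿⠿⠿⠿⠿⠀⠀
⠿⠿⠿⠿⠀⠿⠿⠿⠿⠿⠿⠿⠿⠀⠀
⠿⠿⠿⠿⠀⠿⠿⣾⠂⠂⠂⠂⠂⠀⠀
⠿⠿⠿⠿⠀⠿⠿⠂⠂⠂⠂⠂⠿⠀⠀
⠿⠿⠿⠿⠀⠿⠿⠂⠂⠛⠂⠂⠿⠀⠀
⠿⠿⠿⠿⠀⠀⠀⠿⠿⠂⠿⠿⠿⠀⠀
⠿⠿⠿⠿⠀⠀⠀⠿⠿⠂⠿⠿⠿⠀⠀
⠿⠿⠿⠿⠀⠀⠀⠿⠿⠂⠿⠿⠀⠀⠀
⠿⠿⠿⠿⠀⠀⠀⠀⠀⠀⠀⠀⠀⠀⠀
⠿⠿⠿⠿⠀⠀⠀⠀⠀⠀⠀⠀⠀⠀⠀

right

⠿⠿⠿⠀⠀⠀⠀⠀⠀⠀⠀⠀⠀⠀⠀
⠿⠿⠿⠀⠀⠀⠀⠀⠀⠀⠀⠀⠀⠀⠀
⠿⠿⠿⠀⠀⠀⠀⠀⠀⠀⠀⠀⠀⠀⠀
⠿⠿⠿⠀⠀⠀⠀⠀⠀⠀⠀⠀⠀⠀⠀
⠿⠿⠿⠀⠀⠀⠀⠀⠀⠀⠀⠀⠀⠀⠀
⠿⠿⠿⠀⠿⠿⠿⠿⠿⠿⠿⠿⠀⠀⠀
⠿⠿⠿⠀⠿⠿⠿⠿⠿⠿⠿⠿⠀⠀⠀
⠿⠿⠿⠀⠿⠿⠂⣾⠂⠂⠂⠂⠀⠀⠀
⠿⠿⠿⠀⠿⠿⠂⠂⠂⠂⠂⠿⠀⠀⠀
⠿⠿⠿⠀⠿⠿⠂⠂⠛⠂⠂⠿⠀⠀⠀
⠿⠿⠿⠀⠀⠀⠿⠿⠂⠿⠿⠿⠀⠀⠀
⠿⠿⠿⠀⠀⠀⠿⠿⠂⠿⠿⠿⠀⠀⠀
⠿⠿⠿⠀⠀⠀⠿⠿⠂⠿⠿⠀⠀⠀⠀
⠿⠿⠿⠀⠀⠀⠀⠀⠀⠀⠀⠀⠀⠀⠀
⠿⠿⠿⠀⠀⠀⠀⠀⠀⠀⠀⠀⠀⠀⠀

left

⠿⠿⠿⠿⠀⠀⠀⠀⠀⠀⠀⠀⠀⠀⠀
⠿⠿⠿⠿⠀⠀⠀⠀⠀⠀⠀⠀⠀⠀⠀
⠿⠿⠿⠿⠀⠀⠀⠀⠀⠀⠀⠀⠀⠀⠀
⠿⠿⠿⠿⠀⠀⠀⠀⠀⠀⠀⠀⠀⠀⠀
⠿⠿⠿⠿⠀⠀⠀⠀⠀⠀⠀⠀⠀⠀⠀
⠿⠿⠿⠿⠀⠿⠿⠿⠿⠿⠿⠿⠿⠀⠀
⠿⠿⠿⠿⠀⠿⠿⠿⠿⠿⠿⠿⠿⠀⠀
⠿⠿⠿⠿⠀⠿⠿⣾⠂⠂⠂⠂⠂⠀⠀
⠿⠿⠿⠿⠀⠿⠿⠂⠂⠂⠂⠂⠿⠀⠀
⠿⠿⠿⠿⠀⠿⠿⠂⠂⠛⠂⠂⠿⠀⠀
⠿⠿⠿⠿⠀⠀⠀⠿⠿⠂⠿⠿⠿⠀⠀
⠿⠿⠿⠿⠀⠀⠀⠿⠿⠂⠿⠿⠿⠀⠀
⠿⠿⠿⠿⠀⠀⠀⠿⠿⠂⠿⠿⠀⠀⠀
⠿⠿⠿⠿⠀⠀⠀⠀⠀⠀⠀⠀⠀⠀⠀
⠿⠿⠿⠿⠀⠀⠀⠀⠀⠀⠀⠀⠀⠀⠀

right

⠿⠿⠿⠀⠀⠀⠀⠀⠀⠀⠀⠀⠀⠀⠀
⠿⠿⠿⠀⠀⠀⠀⠀⠀⠀⠀⠀⠀⠀⠀
⠿⠿⠿⠀⠀⠀⠀⠀⠀⠀⠀⠀⠀⠀⠀
⠿⠿⠿⠀⠀⠀⠀⠀⠀⠀⠀⠀⠀⠀⠀
⠿⠿⠿⠀⠀⠀⠀⠀⠀⠀⠀⠀⠀⠀⠀
⠿⠿⠿⠀⠿⠿⠿⠿⠿⠿⠿⠿⠀⠀⠀
⠿⠿⠿⠀⠿⠿⠿⠿⠿⠿⠿⠿⠀⠀⠀
⠿⠿⠿⠀⠿⠿⠂⣾⠂⠂⠂⠂⠀⠀⠀
⠿⠿⠿⠀⠿⠿⠂⠂⠂⠂⠂⠿⠀⠀⠀
⠿⠿⠿⠀⠿⠿⠂⠂⠛⠂⠂⠿⠀⠀⠀
⠿⠿⠿⠀⠀⠀⠿⠿⠂⠿⠿⠿⠀⠀⠀
⠿⠿⠿⠀⠀⠀⠿⠿⠂⠿⠿⠿⠀⠀⠀
⠿⠿⠿⠀⠀⠀⠿⠿⠂⠿⠿⠀⠀⠀⠀
⠿⠿⠿⠀⠀⠀⠀⠀⠀⠀⠀⠀⠀⠀⠀
⠿⠿⠿⠀⠀⠀⠀⠀⠀⠀⠀⠀⠀⠀⠀

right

⠿⠿⠀⠀⠀⠀⠀⠀⠀⠀⠀⠀⠀⠀⠀
⠿⠿⠀⠀⠀⠀⠀⠀⠀⠀⠀⠀⠀⠀⠀
⠿⠿⠀⠀⠀⠀⠀⠀⠀⠀⠀⠀⠀⠀⠀
⠿⠿⠀⠀⠀⠀⠀⠀⠀⠀⠀⠀⠀⠀⠀
⠿⠿⠀⠀⠀⠀⠀⠀⠀⠀⠀⠀⠀⠀⠀
⠿⠿⠀⠿⠿⠿⠿⠿⠿⠿⠿⠀⠀⠀⠀
⠿⠿⠀⠿⠿⠿⠿⠿⠿⠿⠿⠀⠀⠀⠀
⠿⠿⠀⠿⠿⠂⠂⣾⠂⠂⠂⠀⠀⠀⠀
⠿⠿⠀⠿⠿⠂⠂⠂⠂⠂⠿⠀⠀⠀⠀
⠿⠿⠀⠿⠿⠂⠂⠛⠂⠂⠿⠀⠀⠀⠀
⠿⠿⠀⠀⠀⠿⠿⠂⠿⠿⠿⠀⠀⠀⠀
⠿⠿⠀⠀⠀⠿⠿⠂⠿⠿⠿⠀⠀⠀⠀
⠿⠿⠀⠀⠀⠿⠿⠂⠿⠿⠀⠀⠀⠀⠀
⠿⠿⠀⠀⠀⠀⠀⠀⠀⠀⠀⠀⠀⠀⠀
⠿⠿⠀⠀⠀⠀⠀⠀⠀⠀⠀⠀⠀⠀⠀

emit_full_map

⠿⠿⠿⠿⠿⠿⠿⠿
⠿⠿⠿⠿⠿⠿⠿⠿
⠿⠿⠂⠂⣾⠂⠂⠂
⠿⠿⠂⠂⠂⠂⠂⠿
⠿⠿⠂⠂⠛⠂⠂⠿
⠀⠀⠿⠿⠂⠿⠿⠿
⠀⠀⠿⠿⠂⠿⠿⠿
⠀⠀⠿⠿⠂⠿⠿⠀


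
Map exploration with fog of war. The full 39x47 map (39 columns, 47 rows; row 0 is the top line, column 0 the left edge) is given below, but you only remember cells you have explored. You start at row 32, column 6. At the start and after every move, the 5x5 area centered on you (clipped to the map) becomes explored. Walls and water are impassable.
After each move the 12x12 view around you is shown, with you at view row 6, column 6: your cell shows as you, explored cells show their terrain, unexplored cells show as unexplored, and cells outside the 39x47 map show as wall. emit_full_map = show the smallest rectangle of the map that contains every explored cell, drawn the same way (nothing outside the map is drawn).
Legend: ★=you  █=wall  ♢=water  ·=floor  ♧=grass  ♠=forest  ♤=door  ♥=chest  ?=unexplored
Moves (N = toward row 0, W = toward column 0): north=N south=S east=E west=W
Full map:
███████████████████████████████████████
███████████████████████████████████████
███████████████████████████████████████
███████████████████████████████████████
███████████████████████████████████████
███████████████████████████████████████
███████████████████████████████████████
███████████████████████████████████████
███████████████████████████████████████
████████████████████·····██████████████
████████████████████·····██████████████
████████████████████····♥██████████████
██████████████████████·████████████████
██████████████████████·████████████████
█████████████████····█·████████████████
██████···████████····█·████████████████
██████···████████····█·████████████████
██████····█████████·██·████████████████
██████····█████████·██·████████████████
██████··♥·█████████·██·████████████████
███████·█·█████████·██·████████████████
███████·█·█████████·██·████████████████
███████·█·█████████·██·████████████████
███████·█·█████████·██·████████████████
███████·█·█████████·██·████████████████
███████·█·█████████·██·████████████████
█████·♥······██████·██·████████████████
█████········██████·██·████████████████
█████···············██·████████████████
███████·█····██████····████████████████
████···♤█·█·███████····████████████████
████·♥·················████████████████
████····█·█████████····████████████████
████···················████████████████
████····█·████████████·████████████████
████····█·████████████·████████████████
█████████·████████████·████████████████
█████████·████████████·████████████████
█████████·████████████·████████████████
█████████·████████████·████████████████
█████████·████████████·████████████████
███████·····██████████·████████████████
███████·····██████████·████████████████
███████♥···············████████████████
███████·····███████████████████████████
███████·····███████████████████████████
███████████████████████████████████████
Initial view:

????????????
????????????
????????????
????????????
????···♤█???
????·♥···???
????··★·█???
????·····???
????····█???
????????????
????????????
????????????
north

????????????
????????????
????????????
????????????
????███·█???
????···♤█???
????·♥★··???
????····█???
????·····???
????····█???
????????????
????????????

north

????????????
????????????
????????????
????????????
????█····???
????███·█???
????··★♤█???
????·♥···???
????····█???
????·····???
????····█???
????????????

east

????????????
????????????
????????????
????????????
???█·····???
???███·█·???
???···★█·???
???·♥····???
???····█·???
???·····????
???····█????
????????????

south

????????????
????????????
????????????
???█·····???
???███·█·???
???···♤█·???
???·♥·★··???
???····█·???
???······???
???····█????
????????????
????????????

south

????????????
????????????
???█·····???
???███·█·???
???···♤█·???
???·♥····???
???···★█·???
???······???
???····█·???
????????????
????????????
????????????

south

????????????
???█·····???
???███·█·???
???···♤█·???
???·♥····???
???····█·???
???···★··???
???····█·???
????···█·???
????????????
????????????
????????????

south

???█·····???
???███·█·???
???···♤█·???
???·♥····???
???····█·???
???······???
???···★█·???
????···█·???
????████·???
????????????
????????????
????????????

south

???███·█·???
???···♤█·???
???·♥····???
???····█·???
???······???
???····█·???
????··★█·???
????████·???
????████·???
????????????
????????????
????????????

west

????███·█·??
????···♤█·??
????·♥····??
????····█·??
????······??
????····█·??
????··★·█·??
????█████·??
????█████·??
????????????
????????????
????????????

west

█????███·█·?
█????···♤█·?
█????·♥····?
█????····█·?
█???█······?
█???█····█·?
█???█·★··█·?
█???██████·?
█???██████·?
█???????????
█???????????
█???????????

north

█????█·····?
█????███·█·?
█????···♤█·?
█????·♥····?
█???█····█·?
█???█······?
█???█·★··█·?
█???█····█·?
█???██████·?
█???██████·?
█???????????
█???????????

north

█???????????
█????█·····?
█????███·█·?
█????···♤█·?
█???█·♥····?
█???█····█·?
█???█·★····?
█???█····█·?
█???█····█·?
█???██████·?
█???██████·?
█???????????

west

██??????????
██????█·····
██????███·█·
██????···♤█·
██??██·♥····
██??██····█·
██??██★·····
██??██····█·
██??██····█·
██???██████·
██???██████·
██??????????

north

██??????????
██??????????
██????█·····
██????███·█·
██??██···♤█·
██??██·♥····
██??██★···█·
██??██······
██??██····█·
██??██····█·
██???██████·
██???██████·

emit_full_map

??█·····
??███·█·
██···♤█·
██·♥····
██★···█·
██······
██····█·
██····█·
?██████·
?██████·

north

██??????????
██??????????
██??????????
██????█·····
██??█████·█·
██??██···♤█·
██??██★♥····
██??██····█·
██??██······
██??██····█·
██??██····█·
██???██████·

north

██??????????
██??????????
██??????????
██??????????
██??███·····
██??█████·█·
██??██★··♤█·
██??██·♥····
██??██····█·
██??██······
██??██····█·
██??██····█·

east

█???????????
█???????????
█???????????
█???????????
█??███·····?
█??█████·█·?
█??██·★·♤█·?
█??██·♥····?
█??██····█·?
█??██······?
█??██····█·?
█??██····█·?

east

????????????
????????????
????????????
????????????
??███·····??
??█████·█·??
??██··★♤█·??
??██·♥····??
??██····█·??
??██······??
??██····█·??
??██····█·??

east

????????????
????????????
????????????
????????????
?███·····???
?█████·█·???
?██···★█·???
?██·♥····???
?██····█·???
?██······???
?██····█·???
?██····█·???

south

????????????
????????????
????????????
?███·····???
?█████·█·???
?██···♤█·???
?██·♥·★··???
?██····█·???
?██······???
?██····█·???
?██····█·???
??██████·???

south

????????????
????????????
?███·····???
?█████·█·???
?██···♤█·???
?██·♥····???
?██···★█·???
?██······???
?██····█·???
?██····█·???
??██████·???
??██████·???

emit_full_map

███·····
█████·█·
██···♤█·
██·♥····
██···★█·
██······
██····█·
██····█·
?██████·
?██████·


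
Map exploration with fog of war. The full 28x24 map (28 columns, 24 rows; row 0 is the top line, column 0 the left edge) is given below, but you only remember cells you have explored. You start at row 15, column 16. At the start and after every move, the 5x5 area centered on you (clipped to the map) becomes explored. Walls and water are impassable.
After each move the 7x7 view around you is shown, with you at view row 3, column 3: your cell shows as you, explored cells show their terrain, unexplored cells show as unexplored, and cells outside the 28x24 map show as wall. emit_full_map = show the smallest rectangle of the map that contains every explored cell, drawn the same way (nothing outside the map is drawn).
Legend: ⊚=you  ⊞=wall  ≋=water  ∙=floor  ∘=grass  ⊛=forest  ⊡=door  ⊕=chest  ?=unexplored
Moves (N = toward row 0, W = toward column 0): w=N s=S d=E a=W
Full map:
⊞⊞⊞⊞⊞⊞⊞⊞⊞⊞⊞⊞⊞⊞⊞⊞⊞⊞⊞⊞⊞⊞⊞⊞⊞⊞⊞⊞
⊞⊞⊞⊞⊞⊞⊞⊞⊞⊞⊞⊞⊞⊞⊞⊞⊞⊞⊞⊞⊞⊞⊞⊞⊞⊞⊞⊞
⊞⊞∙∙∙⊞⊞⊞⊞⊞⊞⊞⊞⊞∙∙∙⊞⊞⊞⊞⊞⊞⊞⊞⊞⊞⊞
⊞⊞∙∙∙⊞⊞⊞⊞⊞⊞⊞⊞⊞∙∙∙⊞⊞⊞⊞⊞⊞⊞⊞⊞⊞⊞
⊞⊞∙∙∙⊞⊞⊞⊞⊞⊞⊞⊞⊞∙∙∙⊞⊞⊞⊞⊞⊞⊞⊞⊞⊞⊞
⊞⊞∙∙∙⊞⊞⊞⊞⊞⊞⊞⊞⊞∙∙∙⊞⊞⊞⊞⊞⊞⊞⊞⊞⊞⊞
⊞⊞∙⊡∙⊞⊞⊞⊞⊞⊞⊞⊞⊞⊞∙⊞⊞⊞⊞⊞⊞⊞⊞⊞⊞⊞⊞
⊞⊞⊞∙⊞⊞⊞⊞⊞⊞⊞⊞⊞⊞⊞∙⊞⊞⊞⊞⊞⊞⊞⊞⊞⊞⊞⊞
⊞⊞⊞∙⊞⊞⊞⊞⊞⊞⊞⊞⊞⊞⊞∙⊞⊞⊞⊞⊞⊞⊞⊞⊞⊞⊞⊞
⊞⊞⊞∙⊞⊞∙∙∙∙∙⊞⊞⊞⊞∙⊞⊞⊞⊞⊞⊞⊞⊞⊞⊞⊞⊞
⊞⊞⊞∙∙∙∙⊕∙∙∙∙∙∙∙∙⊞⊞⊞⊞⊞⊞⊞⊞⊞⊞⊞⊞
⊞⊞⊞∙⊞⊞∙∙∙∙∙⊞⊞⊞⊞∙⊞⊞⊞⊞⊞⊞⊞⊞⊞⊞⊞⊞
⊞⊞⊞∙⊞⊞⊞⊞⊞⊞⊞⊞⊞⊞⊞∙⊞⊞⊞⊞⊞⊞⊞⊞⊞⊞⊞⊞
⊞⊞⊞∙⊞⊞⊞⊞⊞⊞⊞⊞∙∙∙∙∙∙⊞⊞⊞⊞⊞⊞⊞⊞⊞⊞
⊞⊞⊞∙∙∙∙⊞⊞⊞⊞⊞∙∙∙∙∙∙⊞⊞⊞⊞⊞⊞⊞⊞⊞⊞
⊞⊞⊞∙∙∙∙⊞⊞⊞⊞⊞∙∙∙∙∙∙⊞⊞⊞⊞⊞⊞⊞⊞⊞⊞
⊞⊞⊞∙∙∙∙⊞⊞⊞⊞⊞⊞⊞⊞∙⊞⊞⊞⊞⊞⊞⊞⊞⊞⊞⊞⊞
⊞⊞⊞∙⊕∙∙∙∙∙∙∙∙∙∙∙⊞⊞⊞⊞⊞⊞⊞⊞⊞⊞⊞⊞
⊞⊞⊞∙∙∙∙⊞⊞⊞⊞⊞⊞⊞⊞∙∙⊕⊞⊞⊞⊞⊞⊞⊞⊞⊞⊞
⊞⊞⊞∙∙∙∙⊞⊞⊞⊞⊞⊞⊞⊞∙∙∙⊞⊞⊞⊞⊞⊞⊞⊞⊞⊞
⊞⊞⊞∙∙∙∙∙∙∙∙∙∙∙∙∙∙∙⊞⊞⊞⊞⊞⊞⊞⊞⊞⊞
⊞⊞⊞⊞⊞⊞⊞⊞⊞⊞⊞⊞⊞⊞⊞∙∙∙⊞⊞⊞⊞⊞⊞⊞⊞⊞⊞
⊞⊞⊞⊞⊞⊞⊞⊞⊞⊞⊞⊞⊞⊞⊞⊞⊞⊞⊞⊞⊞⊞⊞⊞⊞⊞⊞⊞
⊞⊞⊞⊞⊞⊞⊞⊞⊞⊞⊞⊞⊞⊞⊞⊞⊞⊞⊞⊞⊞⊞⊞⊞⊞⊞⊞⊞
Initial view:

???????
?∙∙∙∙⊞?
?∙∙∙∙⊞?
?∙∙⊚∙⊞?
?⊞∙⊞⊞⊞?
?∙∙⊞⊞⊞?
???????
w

???????
?⊞∙⊞⊞⊞?
?∙∙∙∙⊞?
?∙∙⊚∙⊞?
?∙∙∙∙⊞?
?⊞∙⊞⊞⊞?
?∙∙⊞⊞⊞?

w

???????
?⊞∙⊞⊞⊞?
?⊞∙⊞⊞⊞?
?∙∙⊚∙⊞?
?∙∙∙∙⊞?
?∙∙∙∙⊞?
?⊞∙⊞⊞⊞?

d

???????
⊞∙⊞⊞⊞⊞?
⊞∙⊞⊞⊞⊞?
∙∙∙⊚⊞⊞?
∙∙∙∙⊞⊞?
∙∙∙∙⊞⊞?
⊞∙⊞⊞⊞??

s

⊞∙⊞⊞⊞⊞?
⊞∙⊞⊞⊞⊞?
∙∙∙∙⊞⊞?
∙∙∙⊚⊞⊞?
∙∙∙∙⊞⊞?
⊞∙⊞⊞⊞⊞?
∙∙⊞⊞⊞??

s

⊞∙⊞⊞⊞⊞?
∙∙∙∙⊞⊞?
∙∙∙∙⊞⊞?
∙∙∙⊚⊞⊞?
⊞∙⊞⊞⊞⊞?
∙∙⊞⊞⊞⊞?
???????

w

⊞∙⊞⊞⊞⊞?
⊞∙⊞⊞⊞⊞?
∙∙∙∙⊞⊞?
∙∙∙⊚⊞⊞?
∙∙∙∙⊞⊞?
⊞∙⊞⊞⊞⊞?
∙∙⊞⊞⊞⊞?

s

⊞∙⊞⊞⊞⊞?
∙∙∙∙⊞⊞?
∙∙∙∙⊞⊞?
∙∙∙⊚⊞⊞?
⊞∙⊞⊞⊞⊞?
∙∙⊞⊞⊞⊞?
???????

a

?⊞∙⊞⊞⊞⊞
?∙∙∙∙⊞⊞
?∙∙∙∙⊞⊞
?∙∙⊚∙⊞⊞
?⊞∙⊞⊞⊞⊞
?∙∙⊞⊞⊞⊞
???????

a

??⊞∙⊞⊞⊞
?∙∙∙∙∙⊞
?∙∙∙∙∙⊞
?∙∙⊚∙∙⊞
?⊞⊞∙⊞⊞⊞
?∙∙∙⊞⊞⊞
???????

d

?⊞∙⊞⊞⊞⊞
∙∙∙∙∙⊞⊞
∙∙∙∙∙⊞⊞
∙∙∙⊚∙⊞⊞
⊞⊞∙⊞⊞⊞⊞
∙∙∙⊞⊞⊞⊞
???????

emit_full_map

?⊞∙⊞⊞⊞⊞
?⊞∙⊞⊞⊞⊞
∙∙∙∙∙⊞⊞
∙∙∙∙∙⊞⊞
∙∙∙⊚∙⊞⊞
⊞⊞∙⊞⊞⊞⊞
∙∙∙⊞⊞⊞⊞

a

??⊞∙⊞⊞⊞
?∙∙∙∙∙⊞
?∙∙∙∙∙⊞
?∙∙⊚∙∙⊞
?⊞⊞∙⊞⊞⊞
?∙∙∙⊞⊞⊞
???????

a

???⊞∙⊞⊞
?∙∙∙∙∙∙
?∙∙∙∙∙∙
?∙∙⊚∙∙∙
?⊞⊞⊞∙⊞⊞
?∙∙∙∙⊞⊞
???????

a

????⊞∙⊞
?⊞∙∙∙∙∙
?⊞∙∙∙∙∙
?⊞∙⊚∙∙∙
?⊞⊞⊞⊞∙⊞
?∙∙∙∙∙⊞
???????

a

?????⊞∙
?⊞⊞∙∙∙∙
?⊞⊞∙∙∙∙
?⊞⊞⊚∙∙∙
?⊞⊞⊞⊞⊞∙
?∙∙∙∙∙∙
???????

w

?????⊞∙
?⊞⊞⊞⊞⊞∙
?⊞⊞∙∙∙∙
?⊞⊞⊚∙∙∙
?⊞⊞∙∙∙∙
?⊞⊞⊞⊞⊞∙
?∙∙∙∙∙∙

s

?⊞⊞⊞⊞⊞∙
?⊞⊞∙∙∙∙
?⊞⊞∙∙∙∙
?⊞⊞⊚∙∙∙
?⊞⊞⊞⊞⊞∙
?∙∙∙∙∙∙
???????

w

?????⊞∙
?⊞⊞⊞⊞⊞∙
?⊞⊞∙∙∙∙
?⊞⊞⊚∙∙∙
?⊞⊞∙∙∙∙
?⊞⊞⊞⊞⊞∙
?∙∙∙∙∙∙

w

???????
?∙⊞⊞⊞⊞∙
?⊞⊞⊞⊞⊞∙
?⊞⊞⊚∙∙∙
?⊞⊞∙∙∙∙
?⊞⊞∙∙∙∙
?⊞⊞⊞⊞⊞∙

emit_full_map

∙⊞⊞⊞⊞∙⊞⊞⊞⊞
⊞⊞⊞⊞⊞∙⊞⊞⊞⊞
⊞⊞⊚∙∙∙∙∙⊞⊞
⊞⊞∙∙∙∙∙∙⊞⊞
⊞⊞∙∙∙∙∙∙⊞⊞
⊞⊞⊞⊞⊞∙⊞⊞⊞⊞
∙∙∙∙∙∙⊞⊞⊞⊞

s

?∙⊞⊞⊞⊞∙
?⊞⊞⊞⊞⊞∙
?⊞⊞∙∙∙∙
?⊞⊞⊚∙∙∙
?⊞⊞∙∙∙∙
?⊞⊞⊞⊞⊞∙
?∙∙∙∙∙∙

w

???????
?∙⊞⊞⊞⊞∙
?⊞⊞⊞⊞⊞∙
?⊞⊞⊚∙∙∙
?⊞⊞∙∙∙∙
?⊞⊞∙∙∙∙
?⊞⊞⊞⊞⊞∙

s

?∙⊞⊞⊞⊞∙
?⊞⊞⊞⊞⊞∙
?⊞⊞∙∙∙∙
?⊞⊞⊚∙∙∙
?⊞⊞∙∙∙∙
?⊞⊞⊞⊞⊞∙
?∙∙∙∙∙∙

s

?⊞⊞⊞⊞⊞∙
?⊞⊞∙∙∙∙
?⊞⊞∙∙∙∙
?⊞⊞⊚∙∙∙
?⊞⊞⊞⊞⊞∙
?∙∙∙∙∙∙
???????

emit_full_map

∙⊞⊞⊞⊞∙⊞⊞⊞⊞
⊞⊞⊞⊞⊞∙⊞⊞⊞⊞
⊞⊞∙∙∙∙∙∙⊞⊞
⊞⊞∙∙∙∙∙∙⊞⊞
⊞⊞⊚∙∙∙∙∙⊞⊞
⊞⊞⊞⊞⊞∙⊞⊞⊞⊞
∙∙∙∙∙∙⊞⊞⊞⊞


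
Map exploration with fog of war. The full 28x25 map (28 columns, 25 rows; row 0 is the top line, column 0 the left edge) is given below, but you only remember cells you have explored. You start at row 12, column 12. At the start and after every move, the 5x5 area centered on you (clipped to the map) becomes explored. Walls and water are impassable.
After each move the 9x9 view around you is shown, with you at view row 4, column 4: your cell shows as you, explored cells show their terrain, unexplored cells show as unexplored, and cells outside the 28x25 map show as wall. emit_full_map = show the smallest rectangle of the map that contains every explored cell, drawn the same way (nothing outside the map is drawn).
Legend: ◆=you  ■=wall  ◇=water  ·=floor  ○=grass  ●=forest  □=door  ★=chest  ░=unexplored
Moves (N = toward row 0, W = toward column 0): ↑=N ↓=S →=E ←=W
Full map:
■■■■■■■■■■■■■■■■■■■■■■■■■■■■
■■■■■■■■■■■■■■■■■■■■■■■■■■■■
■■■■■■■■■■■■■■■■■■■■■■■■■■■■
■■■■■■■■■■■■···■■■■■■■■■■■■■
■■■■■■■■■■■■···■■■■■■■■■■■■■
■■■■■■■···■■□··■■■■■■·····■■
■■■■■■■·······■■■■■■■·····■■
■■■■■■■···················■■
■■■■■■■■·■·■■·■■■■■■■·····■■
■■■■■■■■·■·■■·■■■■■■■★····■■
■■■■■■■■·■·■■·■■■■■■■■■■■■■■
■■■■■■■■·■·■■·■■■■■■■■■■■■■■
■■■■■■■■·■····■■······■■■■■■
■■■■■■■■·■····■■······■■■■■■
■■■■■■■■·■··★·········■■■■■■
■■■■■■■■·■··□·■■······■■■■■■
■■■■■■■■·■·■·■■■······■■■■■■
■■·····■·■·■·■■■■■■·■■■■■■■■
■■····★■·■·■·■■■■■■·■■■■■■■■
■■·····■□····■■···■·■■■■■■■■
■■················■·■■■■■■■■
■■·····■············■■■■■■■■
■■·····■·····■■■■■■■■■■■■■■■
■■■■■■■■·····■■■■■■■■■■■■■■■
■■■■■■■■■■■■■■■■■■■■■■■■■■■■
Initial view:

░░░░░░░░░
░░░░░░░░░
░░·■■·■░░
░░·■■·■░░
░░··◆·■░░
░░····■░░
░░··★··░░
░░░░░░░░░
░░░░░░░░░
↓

░░░░░░░░░
░░·■■·■░░
░░·■■·■░░
░░····■░░
░░··◆·■░░
░░··★··░░
░░··□·■░░
░░░░░░░░░
░░░░░░░░░

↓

░░·■■·■░░
░░·■■·■░░
░░····■░░
░░····■░░
░░··◆··░░
░░··□·■░░
░░·■·■■░░
░░░░░░░░░
░░░░░░░░░

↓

░░·■■·■░░
░░····■░░
░░····■░░
░░··★··░░
░░··◆·■░░
░░·■·■■░░
░░·■·■■░░
░░░░░░░░░
░░░░░░░░░

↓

░░····■░░
░░····■░░
░░··★··░░
░░··□·■░░
░░·■◆■■░░
░░·■·■■░░
░░·■·■■░░
░░░░░░░░░
░░░░░░░░░

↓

░░····■░░
░░··★··░░
░░··□·■░░
░░·■·■■░░
░░·■◆■■░░
░░·■·■■░░
░░···■■░░
░░░░░░░░░
░░░░░░░░░

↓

░░··★··░░
░░··□·■░░
░░·■·■■░░
░░·■·■■░░
░░·■◆■■░░
░░···■■░░
░░·····░░
░░░░░░░░░
░░░░░░░░░

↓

░░··□·■░░
░░·■·■■░░
░░·■·■■░░
░░·■·■■░░
░░··◆■■░░
░░·····░░
░░·····░░
░░░░░░░░░
░░░░░░░░░

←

░░░··□·■░
░░░·■·■■░
░░■·■·■■░
░░■·■·■■░
░░··◆·■■░
░░······░
░░······░
░░░░░░░░░
░░░░░░░░░

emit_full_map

░·■■·■
░·■■·■
░····■
░····■
░··★··
░··□·■
░·■·■■
■·■·■■
■·■·■■
··◆·■■
······
······

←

░░░░··□·■
░░░░·■·■■
░░·■·■·■■
░░·■·■·■■
░░□·◆··■■
░░·······
░░·······
░░░░░░░░░
░░░░░░░░░

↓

░░░░·■·■■
░░·■·■·■■
░░·■·■·■■
░░□····■■
░░··◆····
░░·······
░░·····░░
░░░░░░░░░
░░░░░░░░░

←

░░░░░·■·■
░░░·■·■·■
░░■·■·■·■
░░■□····■
░░··◆····
░░■······
░░■·····░
░░░░░░░░░
░░░░░░░░░

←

░░░░░░·■·
░░░░·■·■·
░░★■·■·■·
░░·■□····
░░··◆····
░░·■·····
░░·■·····
░░░░░░░░░
░░░░░░░░░

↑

░░░░░░··□
░░░░░░·■·
░░·■·■·■·
░░★■·■·■·
░░·■◆····
░░·······
░░·■·····
░░·■·····
░░░░░░░░░

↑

░░░░░░··★
░░░░░░··□
░░■■·■·■·
░░·■·■·■·
░░★■◆■·■·
░░·■□····
░░·······
░░·■·····
░░·■·····

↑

░░░░░░···
░░░░░░··★
░░■■·■··□
░░■■·■·■·
░░·■◆■·■·
░░★■·■·■·
░░·■□····
░░·······
░░·■·····

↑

░░░░░░···
░░░░░░···
░░■■·■··★
░░■■·■··□
░░■■◆■·■·
░░·■·■·■·
░░★■·■·■·
░░·■□····
░░·······

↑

░░░░░░·■■
░░░░░░···
░░■■·■···
░░■■·■··★
░░■■◆■··□
░░■■·■·■·
░░·■·■·■·
░░★■·■·■·
░░·■□····

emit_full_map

░░░░·■■·■
░░░░·■■·■
░░░░····■
■■·■····■
■■·■··★··
■■◆■··□·■
■■·■·■·■■
·■·■·■·■■
★■·■·■·■■
·■□····■■
·········
·■·······
·■·····░░

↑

░░░░░░·■■
░░░░░░·■■
░░■■·■···
░░■■·■···
░░■■◆■··★
░░■■·■··□
░░■■·■·■·
░░·■·■·■·
░░★■·■·■·

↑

░░░░░░░░░
░░░░░░·■■
░░■■·■·■■
░░■■·■···
░░■■◆■···
░░■■·■··★
░░■■·■··□
░░■■·■·■·
░░·■·■·■·

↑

░░░░░░░░░
░░░░░░░░░
░░■■·■·■■
░░■■·■·■■
░░■■◆■···
░░■■·■···
░░■■·■··★
░░■■·■··□
░░■■·■·■·

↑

░░░░░░░░░
░░░░░░░░░
░░■■·■·░░
░░■■·■·■■
░░■■◆■·■■
░░■■·■···
░░■■·■···
░░■■·■··★
░░■■·■··□

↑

░░░░░░░░░
░░░░░░░░░
░░■■·■·░░
░░■■·■·░░
░░■■◆■·■■
░░■■·■·■■
░░■■·■···
░░■■·■···
░░■■·■··★

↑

░░░░░░░░░
░░░░░░░░░
░░■····░░
░░■■·■·░░
░░■■◆■·░░
░░■■·■·■■
░░■■·■·■■
░░■■·■···
░░■■·■···

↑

░░░░░░░░░
░░░░░░░░░
░░■····░░
░░■····░░
░░■■◆■·░░
░░■■·■·░░
░░■■·■·■■
░░■■·■·■■
░░■■·■···

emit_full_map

■····░░░░
■····░░░░
■■◆■·░░░░
■■·■·░░░░
■■·■·■■·■
■■·■·■■·■
■■·■····■
■■·■····■
■■·■··★··
■■·■··□·■
■■·■·■·■■
·■·■·■·■■
★■·■·■·■■
·■□····■■
·········
·■·······
·■·····░░

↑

░░░░░░░░░
░░░░░░░░░
░░■···■░░
░░■····░░
░░■·◆··░░
░░■■·■·░░
░░■■·■·░░
░░■■·■·■■
░░■■·■·■■

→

░░░░░░░░░
░░░░░░░░░
░■···■■░░
░■·····░░
░■··◆··░░
░■■·■·■░░
░■■·■·■░░
░■■·■·■■·
░■■·■·■■·

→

░░░░░░░░░
░░░░░░░░░
■···■■□░░
■······░░
■···◆··░░
■■·■·■■░░
■■·■·■■░░
■■·■·■■·■
■■·■·■■·■

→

░░░░░░░░░
░░░░░░░░░
···■■□·░░
·······░░
····◆··░░
■·■·■■·░░
■·■·■■·░░
■·■·■■·■░
■·■·■■·■░

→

░░░░░░░░░
░░░░░░░░░
··■■□··░░
······■░░
····◆··░░
·■·■■·■░░
·■·■■·■░░
·■·■■·■░░
·■·■■·■░░

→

░░░░░░░░░
░░░░░░░░░
·■■□··■░░
·····■■░░
····◆··░░
■·■■·■■░░
■·■■·■■░░
■·■■·■░░░
■·■■·■░░░

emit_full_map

■···■■□··■
■·······■■
■······◆··
■■·■·■■·■■
■■·■·■■·■■
■■·■·■■·■░
■■·■·■■·■░
■■·■····■░
■■·■····■░
■■·■··★··░
■■·■··□·■░
■■·■·■·■■░
·■·■·■·■■░
★■·■·■·■■░
·■□····■■░
·········░
·■·······░
·■·····░░░

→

░░░░░░░░░
░░░░░░░░░
■■□··■■░░
····■■■░░
····◆··░░
·■■·■■■░░
·■■·■■■░░
·■■·■░░░░
·■■·■░░░░

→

░░░░░░░░░
░░░░░░░░░
■□··■■■░░
···■■■■░░
····◆··░░
■■·■■■■░░
■■·■■■■░░
■■·■░░░░░
■■·■░░░░░

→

░░░░░░░░░
░░░░░░░░░
□··■■■■░░
··■■■■■░░
····◆··░░
■·■■■■■░░
■·■■■■■░░
■·■░░░░░░
■·■░░░░░░

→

░░░░░░░░░
░░░░░░░░░
··■■■■■░░
·■■■■■■░░
····◆··░░
·■■■■■■░░
·■■■■■■░░
·■░░░░░░░
·■░░░░░░░

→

░░░░░░░░░
░░░░░░░░░
·■■■■■■░░
■■■■■■■░░
····◆··░░
■■■■■■■░░
■■■■■■■░░
■░░░░░░░░
■░░░░░░░░

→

░░░░░░░░░
░░░░░░░░░
■■■■■■·░░
■■■■■■·░░
····◆··░░
■■■■■■·░░
■■■■■■★░░
░░░░░░░░░
░░░░░░░░░

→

░░░░░░░░░
░░░░░░░░░
■■■■■··░░
■■■■■··░░
····◆··░░
■■■■■··░░
■■■■■★·░░
░░░░░░░░░
░░░░░░░░░

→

░░░░░░░░░
░░░░░░░░░
■■■■···░░
■■■■···░░
····◆··░░
■■■■···░░
■■■■★··░░
░░░░░░░░░
░░░░░░░░░

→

░░░░░░░░░
░░░░░░░░░
■■■····░░
■■■····░░
····◆··░░
■■■····░░
■■■★···░░
░░░░░░░░░
░░░░░░░░░

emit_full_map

■···■■□··■■■■■■····
■·······■■■■■■■····
■···············◆··
■■·■·■■·■■■■■■■····
■■·■·■■·■■■■■■■★···
■■·■·■■·■░░░░░░░░░░
■■·■·■■·■░░░░░░░░░░
■■·■····■░░░░░░░░░░
■■·■····■░░░░░░░░░░
■■·■··★··░░░░░░░░░░
■■·■··□·■░░░░░░░░░░
■■·■·■·■■░░░░░░░░░░
·■·■·■·■■░░░░░░░░░░
★■·■·■·■■░░░░░░░░░░
·■□····■■░░░░░░░░░░
·········░░░░░░░░░░
·■·······░░░░░░░░░░
·■·····░░░░░░░░░░░░
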